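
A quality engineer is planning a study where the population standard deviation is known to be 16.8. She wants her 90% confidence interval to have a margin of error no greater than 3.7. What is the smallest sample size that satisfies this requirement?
n ≥ 56

For margin E ≤ 3.7:
n ≥ (z* · σ / E)²
n ≥ (1.645 · 16.8 / 3.7)²
n ≥ 55.79

Minimum n = 56 (rounding up)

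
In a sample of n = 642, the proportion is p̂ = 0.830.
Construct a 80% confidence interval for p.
(0.811, 0.849)

Proportion CI:
SE = √(p̂(1-p̂)/n) = √(0.830 · 0.170 / 642) = 0.01483

z* = 1.282
Margin = z* · SE = 1.282 · 0.01483 = 0.0190

CI: 0.830 ± 0.0190 = (0.811, 0.849)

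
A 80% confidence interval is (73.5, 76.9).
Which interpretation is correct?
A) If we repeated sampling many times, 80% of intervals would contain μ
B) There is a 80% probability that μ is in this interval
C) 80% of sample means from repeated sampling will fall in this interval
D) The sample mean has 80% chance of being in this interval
A

A) Correct — this is the frequentist long-run coverage interpretation.
B) Wrong — μ is fixed; the randomness lives in the interval, not in μ.
C) Wrong — coverage applies to intervals containing μ, not to future x̄ values.
D) Wrong — x̄ is observed and sits in the interval by construction.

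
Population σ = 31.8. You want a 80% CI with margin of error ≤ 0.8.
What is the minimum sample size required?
n ≥ 2597

For margin E ≤ 0.8:
n ≥ (z* · σ / E)²
n ≥ (1.282 · 31.8 / 0.8)²
n ≥ 2596.87

Minimum n = 2597 (rounding up)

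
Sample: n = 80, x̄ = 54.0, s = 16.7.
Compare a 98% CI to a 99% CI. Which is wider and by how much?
99% CI is wider by 0.99

df = 79
98% CI: t* = 2.374, (49.57, 58.43), width = 2 · t* · s/√n = 8.87
99% CI: t* = 2.640, (49.07, 58.93), width = 2 · t* · s/√n = 9.86

The 99% CI is wider by 9.86 - 8.87 = 0.99.
Higher confidence requires a wider interval.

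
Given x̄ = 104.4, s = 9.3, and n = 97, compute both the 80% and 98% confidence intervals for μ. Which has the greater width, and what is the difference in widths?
98% CI is wider by 2.03

df = 96
80% CI: t* = 1.290, (103.18, 105.62), width = 2 · t* · s/√n = 2.44
98% CI: t* = 2.366, (102.17, 106.63), width = 2 · t* · s/√n = 4.47

The 98% CI is wider by 4.47 - 2.44 = 2.03.
Higher confidence requires a wider interval.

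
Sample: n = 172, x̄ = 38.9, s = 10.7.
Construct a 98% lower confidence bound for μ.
μ ≥ 37.21

Lower bound (one-sided):
t* = 2.070 (one-sided for 98%)
Lower bound = x̄ - t* · s/√n = 38.9 - 2.070 · 10.7/√172 = 37.21

We are 98% confident that μ ≥ 37.21.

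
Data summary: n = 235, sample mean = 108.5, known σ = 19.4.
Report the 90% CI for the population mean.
(106.42, 110.58)

z-interval (σ known):
z* = 1.645 for 90% confidence

Margin of error = z* · σ/√n = 1.645 · 19.4/√235 = 2.08

CI: (108.5 - 2.08, 108.5 + 2.08) = (106.42, 110.58)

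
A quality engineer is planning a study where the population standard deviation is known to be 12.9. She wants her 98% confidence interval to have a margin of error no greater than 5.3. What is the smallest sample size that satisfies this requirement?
n ≥ 33

For margin E ≤ 5.3:
n ≥ (z* · σ / E)²
n ≥ (2.326 · 12.9 / 5.3)²
n ≥ 32.05

Minimum n = 33 (rounding up)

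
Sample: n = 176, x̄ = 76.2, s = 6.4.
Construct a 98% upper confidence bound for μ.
μ ≤ 77.20

Upper bound (one-sided):
t* = 2.069 (one-sided for 98%)
Upper bound = x̄ + t* · s/√n = 76.2 + 2.069 · 6.4/√176 = 77.20

We are 98% confident that μ ≤ 77.20.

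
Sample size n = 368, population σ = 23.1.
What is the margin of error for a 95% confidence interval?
Margin of error = 2.36

Margin of error = z* · σ/√n
= 1.960 · 23.1/√368
= 1.960 · 23.1/19.1833
= 2.36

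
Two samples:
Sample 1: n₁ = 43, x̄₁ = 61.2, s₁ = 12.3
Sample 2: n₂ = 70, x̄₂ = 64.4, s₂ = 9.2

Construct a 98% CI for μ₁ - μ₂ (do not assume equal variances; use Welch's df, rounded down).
(-8.38, 1.98)

Difference: x̄₁ - x̄₂ = -3.20
SE = √(s₁²/n₁ + s₂²/n₂) = √(12.3²/43 + 9.2²/70) = 2.1743
df = 70.74 → 70 (Welch–Satterthwaite, rounded down)
t* = 2.381

CI: -3.20 ± 2.381 · 2.1743 = -3.20 ± 5.18 = (-8.38, 1.98)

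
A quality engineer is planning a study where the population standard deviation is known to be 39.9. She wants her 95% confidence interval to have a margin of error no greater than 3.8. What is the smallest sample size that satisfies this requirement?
n ≥ 424

For margin E ≤ 3.8:
n ≥ (z* · σ / E)²
n ≥ (1.960 · 39.9 / 3.8)²
n ≥ 423.54

Minimum n = 424 (rounding up)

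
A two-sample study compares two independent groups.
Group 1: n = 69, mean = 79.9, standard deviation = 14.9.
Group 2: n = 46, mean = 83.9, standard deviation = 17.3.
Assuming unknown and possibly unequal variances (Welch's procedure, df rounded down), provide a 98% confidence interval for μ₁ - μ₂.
(-11.39, 3.39)

Difference: x̄₁ - x̄₂ = -4.00
SE = √(s₁²/n₁ + s₂²/n₂) = √(14.9²/69 + 17.3²/46) = 3.1183
df = 86.51 → 86 (Welch–Satterthwaite, rounded down)
t* = 2.370

CI: -4.00 ± 2.370 · 3.1183 = -4.00 ± 7.39 = (-11.39, 3.39)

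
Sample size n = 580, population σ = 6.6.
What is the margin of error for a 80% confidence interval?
Margin of error = 0.35

Margin of error = z* · σ/√n
= 1.282 · 6.6/√580
= 1.282 · 6.6/24.0832
= 0.35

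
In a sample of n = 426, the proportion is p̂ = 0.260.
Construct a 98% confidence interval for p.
(0.211, 0.309)

Proportion CI:
SE = √(p̂(1-p̂)/n) = √(0.260 · 0.740 / 426) = 0.02125

z* = 2.326
Margin = z* · SE = 2.326 · 0.02125 = 0.0494

CI: 0.260 ± 0.0494 = (0.211, 0.309)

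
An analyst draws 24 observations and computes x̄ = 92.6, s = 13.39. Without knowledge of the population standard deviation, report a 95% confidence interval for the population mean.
(86.94, 98.26)

t-interval (σ unknown):
df = n - 1 = 23
t* = 2.069 for 95% confidence

Margin of error = t* · s/√n = 2.069 · 13.39/√24 = 5.66

CI: (86.94, 98.26)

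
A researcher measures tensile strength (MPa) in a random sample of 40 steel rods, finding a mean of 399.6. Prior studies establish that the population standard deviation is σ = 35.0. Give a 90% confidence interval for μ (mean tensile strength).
(390.50, 408.70)

z-interval (σ known):
z* = 1.645 for 90% confidence

Margin of error = z* · σ/√n = 1.645 · 35.0/√40 = 9.10

CI: (399.6 - 9.10, 399.6 + 9.10) = (390.50, 408.70)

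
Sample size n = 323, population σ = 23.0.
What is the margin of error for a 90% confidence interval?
Margin of error = 2.11

Margin of error = z* · σ/√n
= 1.645 · 23.0/√323
= 1.645 · 23.0/17.9722
= 2.11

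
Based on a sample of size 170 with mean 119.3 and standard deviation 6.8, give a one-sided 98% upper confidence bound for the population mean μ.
μ ≤ 120.38

Upper bound (one-sided):
t* = 2.070 (one-sided for 98%)
Upper bound = x̄ + t* · s/√n = 119.3 + 2.070 · 6.8/√170 = 120.38

We are 98% confident that μ ≤ 120.38.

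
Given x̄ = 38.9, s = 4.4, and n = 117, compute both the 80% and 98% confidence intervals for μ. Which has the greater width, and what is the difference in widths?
98% CI is wider by 0.87

df = 116
80% CI: t* = 1.289, (38.38, 39.42), width = 2 · t* · s/√n = 1.05
98% CI: t* = 2.359, (37.94, 39.86), width = 2 · t* · s/√n = 1.92

The 98% CI is wider by 1.92 - 1.05 = 0.87.
Higher confidence requires a wider interval.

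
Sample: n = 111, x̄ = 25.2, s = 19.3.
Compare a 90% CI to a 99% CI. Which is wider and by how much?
99% CI is wider by 3.52

df = 110
90% CI: t* = 1.659, (22.16, 28.24), width = 2 · t* · s/√n = 6.08
99% CI: t* = 2.621, (20.40, 30.00), width = 2 · t* · s/√n = 9.60

The 99% CI is wider by 9.60 - 6.08 = 3.52.
Higher confidence requires a wider interval.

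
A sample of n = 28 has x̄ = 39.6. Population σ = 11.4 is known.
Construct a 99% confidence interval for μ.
(34.05, 45.15)

z-interval (σ known):
z* = 2.576 for 99% confidence

Margin of error = z* · σ/√n = 2.576 · 11.4/√28 = 5.55

CI: (39.6 - 5.55, 39.6 + 5.55) = (34.05, 45.15)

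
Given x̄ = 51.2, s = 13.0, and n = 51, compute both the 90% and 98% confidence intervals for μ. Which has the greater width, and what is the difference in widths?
98% CI is wider by 2.65

df = 50
90% CI: t* = 1.676, (48.15, 54.25), width = 2 · t* · s/√n = 6.10
98% CI: t* = 2.403, (46.83, 55.57), width = 2 · t* · s/√n = 8.75

The 98% CI is wider by 8.75 - 6.10 = 2.65.
Higher confidence requires a wider interval.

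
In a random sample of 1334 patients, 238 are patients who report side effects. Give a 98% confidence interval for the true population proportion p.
(0.154, 0.203)

Proportion CI:
p̂ = 238/1334 = 0.17841
SE = √(p̂(1-p̂)/n) = √(0.17841 · 0.82159 / 1334) = 0.01048

z* = 2.326
Margin = z* · SE = 2.326 · 0.01048 = 0.0244

CI: 0.17841 ± 0.0244 = (0.154, 0.203)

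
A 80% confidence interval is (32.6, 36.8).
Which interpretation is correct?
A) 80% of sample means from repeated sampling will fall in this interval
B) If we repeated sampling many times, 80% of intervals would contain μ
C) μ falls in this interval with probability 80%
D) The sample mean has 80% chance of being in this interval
B

A) Wrong — coverage applies to intervals containing μ, not to future x̄ values.
B) Correct — this is the frequentist long-run coverage interpretation.
C) Wrong — μ is fixed; the randomness lives in the interval, not in μ.
D) Wrong — x̄ is observed and sits in the interval by construction.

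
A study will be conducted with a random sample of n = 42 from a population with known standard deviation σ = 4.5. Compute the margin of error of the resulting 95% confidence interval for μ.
Margin of error = 1.36

Margin of error = z* · σ/√n
= 1.960 · 4.5/√42
= 1.960 · 4.5/6.4807
= 1.36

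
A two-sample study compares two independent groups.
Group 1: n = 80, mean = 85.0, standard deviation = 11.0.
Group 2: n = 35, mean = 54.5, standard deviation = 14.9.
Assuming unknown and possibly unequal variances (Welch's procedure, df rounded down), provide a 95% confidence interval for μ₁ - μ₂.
(24.87, 36.13)

Difference: x̄₁ - x̄₂ = 30.50
SE = √(s₁²/n₁ + s₂²/n₂) = √(11.0²/80 + 14.9²/35) = 2.8028
df = 50.90 → 50 (Welch–Satterthwaite, rounded down)
t* = 2.009

CI: 30.50 ± 2.009 · 2.8028 = 30.50 ± 5.63 = (24.87, 36.13)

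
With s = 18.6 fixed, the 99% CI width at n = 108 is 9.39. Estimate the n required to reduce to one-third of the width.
n ≈ 972

CI width ∝ 1/√n
To reduce width by factor 3, need √n to grow by 3 → need 3² = 9 times as many samples.

Current: n = 108, width = 9.39
New: n = 972, width ≈ 3.08

Width reduced by factor of 9.39/3.08 = 3.05.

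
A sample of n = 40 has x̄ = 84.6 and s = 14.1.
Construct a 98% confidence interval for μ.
(79.19, 90.01)

t-interval (σ unknown):
df = n - 1 = 39
t* = 2.426 for 98% confidence

Margin of error = t* · s/√n = 2.426 · 14.1/√40 = 5.41

CI: (79.19, 90.01)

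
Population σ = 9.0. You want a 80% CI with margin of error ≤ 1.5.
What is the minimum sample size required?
n ≥ 60

For margin E ≤ 1.5:
n ≥ (z* · σ / E)²
n ≥ (1.282 · 9.0 / 1.5)²
n ≥ 59.17

Minimum n = 60 (rounding up)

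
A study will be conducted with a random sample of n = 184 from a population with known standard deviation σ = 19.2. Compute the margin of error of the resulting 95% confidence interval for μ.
Margin of error = 2.77

Margin of error = z* · σ/√n
= 1.960 · 19.2/√184
= 1.960 · 19.2/13.5647
= 2.77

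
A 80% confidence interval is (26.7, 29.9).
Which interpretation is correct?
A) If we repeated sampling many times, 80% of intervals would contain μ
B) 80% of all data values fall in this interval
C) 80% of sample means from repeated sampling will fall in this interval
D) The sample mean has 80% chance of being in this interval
A

A) Correct — this is the frequentist long-run coverage interpretation.
B) Wrong — a CI is about the parameter μ, not individual data values.
C) Wrong — coverage applies to intervals containing μ, not to future x̄ values.
D) Wrong — x̄ is observed and sits in the interval by construction.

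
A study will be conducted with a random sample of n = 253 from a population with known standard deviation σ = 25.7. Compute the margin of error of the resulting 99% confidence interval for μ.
Margin of error = 4.16

Margin of error = z* · σ/√n
= 2.576 · 25.7/√253
= 2.576 · 25.7/15.9060
= 4.16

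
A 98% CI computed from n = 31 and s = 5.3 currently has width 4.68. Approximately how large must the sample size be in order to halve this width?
n ≈ 124

CI width ∝ 1/√n
To reduce width by factor 2, need √n to grow by 2 → need 2² = 4 times as many samples.

Current: n = 31, width = 4.68
New: n = 124, width ≈ 2.24

Width reduced by factor of 4.68/2.24 = 2.09.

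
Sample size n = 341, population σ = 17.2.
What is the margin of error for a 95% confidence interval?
Margin of error = 1.83

Margin of error = z* · σ/√n
= 1.960 · 17.2/√341
= 1.960 · 17.2/18.4662
= 1.83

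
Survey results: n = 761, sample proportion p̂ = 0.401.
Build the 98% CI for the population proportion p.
(0.360, 0.442)

Proportion CI:
SE = √(p̂(1-p̂)/n) = √(0.401 · 0.599 / 761) = 0.01777

z* = 2.326
Margin = z* · SE = 2.326 · 0.01777 = 0.0413

CI: 0.401 ± 0.0413 = (0.360, 0.442)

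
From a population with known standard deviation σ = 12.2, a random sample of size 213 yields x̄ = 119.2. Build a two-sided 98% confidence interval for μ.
(117.26, 121.14)

z-interval (σ known):
z* = 2.326 for 98% confidence

Margin of error = z* · σ/√n = 2.326 · 12.2/√213 = 1.94

CI: (119.2 - 1.94, 119.2 + 1.94) = (117.26, 121.14)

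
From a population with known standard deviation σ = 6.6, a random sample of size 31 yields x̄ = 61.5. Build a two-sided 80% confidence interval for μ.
(59.98, 63.02)

z-interval (σ known):
z* = 1.282 for 80% confidence

Margin of error = z* · σ/√n = 1.282 · 6.6/√31 = 1.52

CI: (61.5 - 1.52, 61.5 + 1.52) = (59.98, 63.02)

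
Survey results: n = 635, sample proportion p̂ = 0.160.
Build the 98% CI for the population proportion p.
(0.126, 0.194)

Proportion CI:
SE = √(p̂(1-p̂)/n) = √(0.160 · 0.840 / 635) = 0.01455

z* = 2.326
Margin = z* · SE = 2.326 · 0.01455 = 0.0338

CI: 0.160 ± 0.0338 = (0.126, 0.194)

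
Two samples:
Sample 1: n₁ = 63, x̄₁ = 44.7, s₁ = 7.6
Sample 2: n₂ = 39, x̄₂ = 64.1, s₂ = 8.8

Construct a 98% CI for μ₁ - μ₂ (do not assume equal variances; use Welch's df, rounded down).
(-23.45, -15.35)

Difference: x̄₁ - x̄₂ = -19.40
SE = √(s₁²/n₁ + s₂²/n₂) = √(7.6²/63 + 8.8²/39) = 1.7037
df = 71.81 → 71 (Welch–Satterthwaite, rounded down)
t* = 2.380

CI: -19.40 ± 2.380 · 1.7037 = -19.40 ± 4.05 = (-23.45, -15.35)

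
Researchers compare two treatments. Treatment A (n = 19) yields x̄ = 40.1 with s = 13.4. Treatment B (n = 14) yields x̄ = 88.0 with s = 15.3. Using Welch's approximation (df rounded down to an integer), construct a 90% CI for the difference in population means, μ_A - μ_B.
(-56.64, -39.16)

Difference: x̄₁ - x̄₂ = -47.90
SE = √(s₁²/n₁ + s₂²/n₂) = √(13.4²/19 + 15.3²/14) = 5.1158
df = 25.88 → 25 (Welch–Satterthwaite, rounded down)
t* = 1.708

CI: -47.90 ± 1.708 · 5.1158 = -47.90 ± 8.74 = (-56.64, -39.16)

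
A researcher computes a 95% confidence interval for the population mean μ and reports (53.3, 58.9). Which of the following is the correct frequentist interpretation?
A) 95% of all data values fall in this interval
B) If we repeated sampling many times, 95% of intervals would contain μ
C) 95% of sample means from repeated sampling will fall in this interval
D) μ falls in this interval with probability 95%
B

A) Wrong — a CI is about the parameter μ, not individual data values.
B) Correct — this is the frequentist long-run coverage interpretation.
C) Wrong — coverage applies to intervals containing μ, not to future x̄ values.
D) Wrong — μ is fixed; the randomness lives in the interval, not in μ.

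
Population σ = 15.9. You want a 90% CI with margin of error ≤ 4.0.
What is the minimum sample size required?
n ≥ 43

For margin E ≤ 4.0:
n ≥ (z* · σ / E)²
n ≥ (1.645 · 15.9 / 4.0)²
n ≥ 42.76

Minimum n = 43 (rounding up)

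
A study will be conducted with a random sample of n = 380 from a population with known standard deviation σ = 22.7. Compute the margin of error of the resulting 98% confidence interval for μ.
Margin of error = 2.71

Margin of error = z* · σ/√n
= 2.326 · 22.7/√380
= 2.326 · 22.7/19.4936
= 2.71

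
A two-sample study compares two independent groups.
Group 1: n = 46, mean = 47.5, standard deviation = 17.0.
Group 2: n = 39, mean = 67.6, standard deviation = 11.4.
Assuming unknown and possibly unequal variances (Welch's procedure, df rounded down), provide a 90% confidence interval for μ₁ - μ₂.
(-25.26, -14.94)

Difference: x̄₁ - x̄₂ = -20.10
SE = √(s₁²/n₁ + s₂²/n₂) = √(17.0²/46 + 11.4²/39) = 3.1008
df = 79.06 → 79 (Welch–Satterthwaite, rounded down)
t* = 1.664

CI: -20.10 ± 1.664 · 3.1008 = -20.10 ± 5.16 = (-25.26, -14.94)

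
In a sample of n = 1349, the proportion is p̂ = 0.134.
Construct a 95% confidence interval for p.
(0.116, 0.152)

Proportion CI:
SE = √(p̂(1-p̂)/n) = √(0.134 · 0.866 / 1349) = 0.00927

z* = 1.960
Margin = z* · SE = 1.960 · 0.00927 = 0.0182

CI: 0.134 ± 0.0182 = (0.116, 0.152)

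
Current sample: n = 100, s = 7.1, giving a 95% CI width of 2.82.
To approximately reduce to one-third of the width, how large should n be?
n ≈ 900

CI width ∝ 1/√n
To reduce width by factor 3, need √n to grow by 3 → need 3² = 9 times as many samples.

Current: n = 100, width = 2.82
New: n = 900, width ≈ 0.93

Width reduced by factor of 2.82/0.93 = 3.03.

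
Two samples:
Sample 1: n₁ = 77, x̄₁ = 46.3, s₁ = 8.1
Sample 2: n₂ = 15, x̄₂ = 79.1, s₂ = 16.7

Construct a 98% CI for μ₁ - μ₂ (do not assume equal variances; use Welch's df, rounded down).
(-44.27, -21.33)

Difference: x̄₁ - x̄₂ = -32.80
SE = √(s₁²/n₁ + s₂²/n₂) = √(8.1²/77 + 16.7²/15) = 4.4096
df = 15.31 → 15 (Welch–Satterthwaite, rounded down)
t* = 2.602

CI: -32.80 ± 2.602 · 4.4096 = -32.80 ± 11.47 = (-44.27, -21.33)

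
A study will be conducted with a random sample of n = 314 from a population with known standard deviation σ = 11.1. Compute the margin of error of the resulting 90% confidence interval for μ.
Margin of error = 1.03

Margin of error = z* · σ/√n
= 1.645 · 11.1/√314
= 1.645 · 11.1/17.7200
= 1.03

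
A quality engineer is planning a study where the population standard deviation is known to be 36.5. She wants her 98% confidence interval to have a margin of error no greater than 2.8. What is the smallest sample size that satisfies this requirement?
n ≥ 920

For margin E ≤ 2.8:
n ≥ (z* · σ / E)²
n ≥ (2.326 · 36.5 / 2.8)²
n ≥ 919.37

Minimum n = 920 (rounding up)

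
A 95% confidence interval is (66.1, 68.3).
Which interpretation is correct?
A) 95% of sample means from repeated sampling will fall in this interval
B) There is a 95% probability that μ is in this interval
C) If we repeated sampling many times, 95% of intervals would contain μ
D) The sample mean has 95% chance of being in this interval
C

A) Wrong — coverage applies to intervals containing μ, not to future x̄ values.
B) Wrong — μ is fixed; the randomness lives in the interval, not in μ.
C) Correct — this is the frequentist long-run coverage interpretation.
D) Wrong — x̄ is observed and sits in the interval by construction.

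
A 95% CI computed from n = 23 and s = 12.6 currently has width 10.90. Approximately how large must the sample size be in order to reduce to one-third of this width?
n ≈ 207

CI width ∝ 1/√n
To reduce width by factor 3, need √n to grow by 3 → need 3² = 9 times as many samples.

Current: n = 23, width = 10.90
New: n = 207, width ≈ 3.45

Width reduced by factor of 10.90/3.45 = 3.16.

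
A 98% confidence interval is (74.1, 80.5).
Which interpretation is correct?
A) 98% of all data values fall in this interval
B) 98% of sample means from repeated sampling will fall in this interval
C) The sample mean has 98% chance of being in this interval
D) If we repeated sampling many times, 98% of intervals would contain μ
D

A) Wrong — a CI is about the parameter μ, not individual data values.
B) Wrong — coverage applies to intervals containing μ, not to future x̄ values.
C) Wrong — x̄ is observed and sits in the interval by construction.
D) Correct — this is the frequentist long-run coverage interpretation.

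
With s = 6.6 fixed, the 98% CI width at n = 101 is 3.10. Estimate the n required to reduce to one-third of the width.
n ≈ 909

CI width ∝ 1/√n
To reduce width by factor 3, need √n to grow by 3 → need 3² = 9 times as many samples.

Current: n = 101, width = 3.10
New: n = 909, width ≈ 1.02

Width reduced by factor of 3.10/1.02 = 3.04.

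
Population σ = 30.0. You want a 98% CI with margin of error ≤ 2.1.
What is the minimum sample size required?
n ≥ 1105

For margin E ≤ 2.1:
n ≥ (z* · σ / E)²
n ≥ (2.326 · 30.0 / 2.1)²
n ≥ 1104.14

Minimum n = 1105 (rounding up)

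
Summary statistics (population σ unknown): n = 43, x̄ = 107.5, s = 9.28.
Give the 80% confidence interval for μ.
(105.66, 109.34)

t-interval (σ unknown):
df = n - 1 = 42
t* = 1.302 for 80% confidence

Margin of error = t* · s/√n = 1.302 · 9.28/√43 = 1.84

CI: (105.66, 109.34)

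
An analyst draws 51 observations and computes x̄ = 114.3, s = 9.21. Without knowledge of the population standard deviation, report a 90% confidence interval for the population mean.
(112.14, 116.46)

t-interval (σ unknown):
df = n - 1 = 50
t* = 1.676 for 90% confidence

Margin of error = t* · s/√n = 1.676 · 9.21/√51 = 2.16

CI: (112.14, 116.46)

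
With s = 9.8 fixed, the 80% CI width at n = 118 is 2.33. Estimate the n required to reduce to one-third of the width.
n ≈ 1062

CI width ∝ 1/√n
To reduce width by factor 3, need √n to grow by 3 → need 3² = 9 times as many samples.

Current: n = 118, width = 2.33
New: n = 1062, width ≈ 0.77

Width reduced by factor of 2.33/0.77 = 3.03.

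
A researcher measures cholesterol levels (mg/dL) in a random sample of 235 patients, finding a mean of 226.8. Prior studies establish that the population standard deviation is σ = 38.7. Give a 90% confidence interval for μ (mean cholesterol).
(222.65, 230.95)

z-interval (σ known):
z* = 1.645 for 90% confidence

Margin of error = z* · σ/√n = 1.645 · 38.7/√235 = 4.15

CI: (226.8 - 4.15, 226.8 + 4.15) = (222.65, 230.95)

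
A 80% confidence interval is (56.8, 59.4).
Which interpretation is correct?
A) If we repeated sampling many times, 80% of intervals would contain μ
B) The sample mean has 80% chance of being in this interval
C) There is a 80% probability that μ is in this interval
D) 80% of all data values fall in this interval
A

A) Correct — this is the frequentist long-run coverage interpretation.
B) Wrong — x̄ is observed and sits in the interval by construction.
C) Wrong — μ is fixed; the randomness lives in the interval, not in μ.
D) Wrong — a CI is about the parameter μ, not individual data values.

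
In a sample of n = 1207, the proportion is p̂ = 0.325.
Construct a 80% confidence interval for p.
(0.308, 0.342)

Proportion CI:
SE = √(p̂(1-p̂)/n) = √(0.325 · 0.675 / 1207) = 0.01348

z* = 1.282
Margin = z* · SE = 1.282 · 0.01348 = 0.0173

CI: 0.325 ± 0.0173 = (0.308, 0.342)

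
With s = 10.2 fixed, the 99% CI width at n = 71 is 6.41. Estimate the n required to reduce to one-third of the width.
n ≈ 639

CI width ∝ 1/√n
To reduce width by factor 3, need √n to grow by 3 → need 3² = 9 times as many samples.

Current: n = 71, width = 6.41
New: n = 639, width ≈ 2.09

Width reduced by factor of 6.41/2.09 = 3.07.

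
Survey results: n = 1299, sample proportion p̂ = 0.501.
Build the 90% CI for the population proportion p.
(0.478, 0.524)

Proportion CI:
SE = √(p̂(1-p̂)/n) = √(0.501 · 0.499 / 1299) = 0.01387

z* = 1.645
Margin = z* · SE = 1.645 · 0.01387 = 0.0228

CI: 0.501 ± 0.0228 = (0.478, 0.524)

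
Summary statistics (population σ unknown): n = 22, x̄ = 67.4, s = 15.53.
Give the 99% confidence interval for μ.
(58.03, 76.77)

t-interval (σ unknown):
df = n - 1 = 21
t* = 2.831 for 99% confidence

Margin of error = t* · s/√n = 2.831 · 15.53/√22 = 9.37

CI: (58.03, 76.77)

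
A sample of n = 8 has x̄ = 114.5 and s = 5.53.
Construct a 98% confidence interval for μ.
(108.64, 120.36)

t-interval (σ unknown):
df = n - 1 = 7
t* = 2.998 for 98% confidence

Margin of error = t* · s/√n = 2.998 · 5.53/√8 = 5.86

CI: (108.64, 120.36)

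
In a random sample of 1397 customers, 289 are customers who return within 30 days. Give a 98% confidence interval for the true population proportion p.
(0.182, 0.232)

Proportion CI:
p̂ = 289/1397 = 0.20687
SE = √(p̂(1-p̂)/n) = √(0.20687 · 0.79313 / 1397) = 0.01084

z* = 2.326
Margin = z* · SE = 2.326 · 0.01084 = 0.0252

CI: 0.20687 ± 0.0252 = (0.182, 0.232)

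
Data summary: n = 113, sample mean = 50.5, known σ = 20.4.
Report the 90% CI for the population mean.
(47.34, 53.66)

z-interval (σ known):
z* = 1.645 for 90% confidence

Margin of error = z* · σ/√n = 1.645 · 20.4/√113 = 3.16

CI: (50.5 - 3.16, 50.5 + 3.16) = (47.34, 53.66)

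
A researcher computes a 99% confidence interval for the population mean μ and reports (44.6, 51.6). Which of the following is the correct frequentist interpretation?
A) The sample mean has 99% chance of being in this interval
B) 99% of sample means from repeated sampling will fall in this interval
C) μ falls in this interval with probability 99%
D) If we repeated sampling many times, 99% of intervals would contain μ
D

A) Wrong — x̄ is observed and sits in the interval by construction.
B) Wrong — coverage applies to intervals containing μ, not to future x̄ values.
C) Wrong — μ is fixed; the randomness lives in the interval, not in μ.
D) Correct — this is the frequentist long-run coverage interpretation.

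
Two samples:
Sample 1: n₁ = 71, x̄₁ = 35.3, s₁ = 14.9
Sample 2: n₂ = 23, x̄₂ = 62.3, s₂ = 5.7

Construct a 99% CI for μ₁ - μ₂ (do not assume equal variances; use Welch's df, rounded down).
(-32.61, -21.39)

Difference: x̄₁ - x̄₂ = -27.00
SE = √(s₁²/n₁ + s₂²/n₂) = √(14.9²/71 + 5.7²/23) = 2.1306
df = 89.45 → 89 (Welch–Satterthwaite, rounded down)
t* = 2.632

CI: -27.00 ± 2.632 · 2.1306 = -27.00 ± 5.61 = (-32.61, -21.39)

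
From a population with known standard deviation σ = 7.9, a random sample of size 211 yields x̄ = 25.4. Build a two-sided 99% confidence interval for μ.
(24.00, 26.80)

z-interval (σ known):
z* = 2.576 for 99% confidence

Margin of error = z* · σ/√n = 2.576 · 7.9/√211 = 1.40

CI: (25.4 - 1.40, 25.4 + 1.40) = (24.00, 26.80)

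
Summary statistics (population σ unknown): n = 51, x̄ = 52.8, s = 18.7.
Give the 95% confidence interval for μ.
(47.54, 58.06)

t-interval (σ unknown):
df = n - 1 = 50
t* = 2.009 for 95% confidence

Margin of error = t* · s/√n = 2.009 · 18.7/√51 = 5.26

CI: (47.54, 58.06)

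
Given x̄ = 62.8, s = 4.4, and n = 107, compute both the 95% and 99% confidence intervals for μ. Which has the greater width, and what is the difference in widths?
99% CI is wider by 0.54

df = 106
95% CI: t* = 1.983, (61.96, 63.64), width = 2 · t* · s/√n = 1.69
99% CI: t* = 2.623, (61.68, 63.92), width = 2 · t* · s/√n = 2.23

The 99% CI is wider by 2.23 - 1.69 = 0.54.
Higher confidence requires a wider interval.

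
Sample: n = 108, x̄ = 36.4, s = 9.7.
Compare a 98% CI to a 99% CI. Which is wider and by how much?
99% CI is wider by 0.49

df = 107
98% CI: t* = 2.362, (34.20, 38.60), width = 2 · t* · s/√n = 4.41
99% CI: t* = 2.623, (33.95, 38.85), width = 2 · t* · s/√n = 4.90

The 99% CI is wider by 4.90 - 4.41 = 0.49.
Higher confidence requires a wider interval.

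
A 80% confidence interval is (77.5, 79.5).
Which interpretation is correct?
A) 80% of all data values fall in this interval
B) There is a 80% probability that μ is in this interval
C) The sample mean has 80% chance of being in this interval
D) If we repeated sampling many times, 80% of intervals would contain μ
D

A) Wrong — a CI is about the parameter μ, not individual data values.
B) Wrong — μ is fixed; the randomness lives in the interval, not in μ.
C) Wrong — x̄ is observed and sits in the interval by construction.
D) Correct — this is the frequentist long-run coverage interpretation.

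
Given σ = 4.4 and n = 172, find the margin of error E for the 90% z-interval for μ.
Margin of error = 0.55

Margin of error = z* · σ/√n
= 1.645 · 4.4/√172
= 1.645 · 4.4/13.1149
= 0.55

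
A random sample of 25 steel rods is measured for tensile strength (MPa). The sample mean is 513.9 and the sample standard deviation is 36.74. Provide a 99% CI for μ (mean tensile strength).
(493.35, 534.45)

t-interval (σ unknown):
df = n - 1 = 24
t* = 2.797 for 99% confidence

Margin of error = t* · s/√n = 2.797 · 36.74/√25 = 20.55

CI: (493.35, 534.45)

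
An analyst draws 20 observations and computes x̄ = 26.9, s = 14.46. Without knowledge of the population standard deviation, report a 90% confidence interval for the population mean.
(21.31, 32.49)

t-interval (σ unknown):
df = n - 1 = 19
t* = 1.729 for 90% confidence

Margin of error = t* · s/√n = 1.729 · 14.46/√20 = 5.59

CI: (21.31, 32.49)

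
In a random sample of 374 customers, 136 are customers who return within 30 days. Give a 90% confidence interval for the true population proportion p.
(0.323, 0.405)

Proportion CI:
p̂ = 136/374 = 0.36364
SE = √(p̂(1-p̂)/n) = √(0.36364 · 0.63636 / 374) = 0.02487

z* = 1.645
Margin = z* · SE = 1.645 · 0.02487 = 0.0409

CI: 0.36364 ± 0.0409 = (0.323, 0.405)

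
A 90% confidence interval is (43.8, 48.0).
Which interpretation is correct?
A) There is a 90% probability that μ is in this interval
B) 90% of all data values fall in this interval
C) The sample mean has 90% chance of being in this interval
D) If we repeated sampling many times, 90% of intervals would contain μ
D

A) Wrong — μ is fixed; the randomness lives in the interval, not in μ.
B) Wrong — a CI is about the parameter μ, not individual data values.
C) Wrong — x̄ is observed and sits in the interval by construction.
D) Correct — this is the frequentist long-run coverage interpretation.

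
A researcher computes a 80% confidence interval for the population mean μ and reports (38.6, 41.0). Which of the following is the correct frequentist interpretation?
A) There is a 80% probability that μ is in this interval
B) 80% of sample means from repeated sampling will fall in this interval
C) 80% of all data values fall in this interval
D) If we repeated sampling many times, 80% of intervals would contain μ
D

A) Wrong — μ is fixed; the randomness lives in the interval, not in μ.
B) Wrong — coverage applies to intervals containing μ, not to future x̄ values.
C) Wrong — a CI is about the parameter μ, not individual data values.
D) Correct — this is the frequentist long-run coverage interpretation.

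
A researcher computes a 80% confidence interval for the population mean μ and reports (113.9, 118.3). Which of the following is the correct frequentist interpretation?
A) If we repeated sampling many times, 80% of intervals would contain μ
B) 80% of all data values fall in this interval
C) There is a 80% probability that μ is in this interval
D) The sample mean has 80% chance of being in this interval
A

A) Correct — this is the frequentist long-run coverage interpretation.
B) Wrong — a CI is about the parameter μ, not individual data values.
C) Wrong — μ is fixed; the randomness lives in the interval, not in μ.
D) Wrong — x̄ is observed and sits in the interval by construction.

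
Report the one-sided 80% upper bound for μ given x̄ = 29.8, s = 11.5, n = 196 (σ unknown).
μ ≤ 30.49

Upper bound (one-sided):
t* = 0.843 (one-sided for 80%)
Upper bound = x̄ + t* · s/√n = 29.8 + 0.843 · 11.5/√196 = 30.49

We are 80% confident that μ ≤ 30.49.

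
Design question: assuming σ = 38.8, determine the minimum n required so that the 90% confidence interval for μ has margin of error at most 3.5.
n ≥ 333

For margin E ≤ 3.5:
n ≥ (z* · σ / E)²
n ≥ (1.645 · 38.8 / 3.5)²
n ≥ 332.55

Minimum n = 333 (rounding up)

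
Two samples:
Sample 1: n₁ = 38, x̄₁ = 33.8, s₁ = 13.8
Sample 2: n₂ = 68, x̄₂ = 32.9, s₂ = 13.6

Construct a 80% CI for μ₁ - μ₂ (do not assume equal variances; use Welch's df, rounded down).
(-2.70, 4.50)

Difference: x̄₁ - x̄₂ = 0.90
SE = √(s₁²/n₁ + s₂²/n₂) = √(13.8²/38 + 13.6²/68) = 2.7806
df = 75.74 → 75 (Welch–Satterthwaite, rounded down)
t* = 1.293

CI: 0.90 ± 1.293 · 2.7806 = 0.90 ± 3.60 = (-2.70, 4.50)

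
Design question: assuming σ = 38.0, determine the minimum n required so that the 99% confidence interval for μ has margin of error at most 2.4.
n ≥ 1664

For margin E ≤ 2.4:
n ≥ (z* · σ / E)²
n ≥ (2.576 · 38.0 / 2.4)²
n ≥ 1663.55

Minimum n = 1664 (rounding up)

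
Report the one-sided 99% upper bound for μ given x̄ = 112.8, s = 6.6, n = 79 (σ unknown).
μ ≤ 114.56

Upper bound (one-sided):
t* = 2.375 (one-sided for 99%)
Upper bound = x̄ + t* · s/√n = 112.8 + 2.375 · 6.6/√79 = 114.56

We are 99% confident that μ ≤ 114.56.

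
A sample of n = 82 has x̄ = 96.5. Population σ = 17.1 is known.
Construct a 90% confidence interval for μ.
(93.39, 99.61)

z-interval (σ known):
z* = 1.645 for 90% confidence

Margin of error = z* · σ/√n = 1.645 · 17.1/√82 = 3.11

CI: (96.5 - 3.11, 96.5 + 3.11) = (93.39, 99.61)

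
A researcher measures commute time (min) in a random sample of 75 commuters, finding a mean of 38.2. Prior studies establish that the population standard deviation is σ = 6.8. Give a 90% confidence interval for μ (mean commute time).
(36.91, 39.49)

z-interval (σ known):
z* = 1.645 for 90% confidence

Margin of error = z* · σ/√n = 1.645 · 6.8/√75 = 1.29

CI: (38.2 - 1.29, 38.2 + 1.29) = (36.91, 39.49)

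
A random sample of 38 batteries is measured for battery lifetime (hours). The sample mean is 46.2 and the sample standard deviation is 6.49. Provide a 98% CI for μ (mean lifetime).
(43.64, 48.76)

t-interval (σ unknown):
df = n - 1 = 37
t* = 2.431 for 98% confidence

Margin of error = t* · s/√n = 2.431 · 6.49/√38 = 2.56

CI: (43.64, 48.76)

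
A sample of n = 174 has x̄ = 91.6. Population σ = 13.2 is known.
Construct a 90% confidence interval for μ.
(89.95, 93.25)

z-interval (σ known):
z* = 1.645 for 90% confidence

Margin of error = z* · σ/√n = 1.645 · 13.2/√174 = 1.65

CI: (91.6 - 1.65, 91.6 + 1.65) = (89.95, 93.25)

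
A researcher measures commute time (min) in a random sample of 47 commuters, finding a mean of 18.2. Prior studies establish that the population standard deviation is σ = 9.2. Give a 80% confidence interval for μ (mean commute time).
(16.48, 19.92)

z-interval (σ known):
z* = 1.282 for 80% confidence

Margin of error = z* · σ/√n = 1.282 · 9.2/√47 = 1.72

CI: (18.2 - 1.72, 18.2 + 1.72) = (16.48, 19.92)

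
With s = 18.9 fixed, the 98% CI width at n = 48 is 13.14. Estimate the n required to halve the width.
n ≈ 192

CI width ∝ 1/√n
To reduce width by factor 2, need √n to grow by 2 → need 2² = 4 times as many samples.

Current: n = 48, width = 13.14
New: n = 192, width ≈ 6.40

Width reduced by factor of 13.14/6.40 = 2.05.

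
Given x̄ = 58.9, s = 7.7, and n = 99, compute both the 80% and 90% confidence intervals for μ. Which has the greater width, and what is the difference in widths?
90% CI is wider by 0.57

df = 98
80% CI: t* = 1.290, (57.90, 59.90), width = 2 · t* · s/√n = 2.00
90% CI: t* = 1.661, (57.61, 60.19), width = 2 · t* · s/√n = 2.57

The 90% CI is wider by 2.57 - 2.00 = 0.57.
Higher confidence requires a wider interval.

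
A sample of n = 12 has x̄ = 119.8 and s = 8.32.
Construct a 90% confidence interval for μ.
(115.49, 124.11)

t-interval (σ unknown):
df = n - 1 = 11
t* = 1.796 for 90% confidence

Margin of error = t* · s/√n = 1.796 · 8.32/√12 = 4.31

CI: (115.49, 124.11)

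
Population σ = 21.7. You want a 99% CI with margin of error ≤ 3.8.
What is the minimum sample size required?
n ≥ 217

For margin E ≤ 3.8:
n ≥ (z* · σ / E)²
n ≥ (2.576 · 21.7 / 3.8)²
n ≥ 216.39

Minimum n = 217 (rounding up)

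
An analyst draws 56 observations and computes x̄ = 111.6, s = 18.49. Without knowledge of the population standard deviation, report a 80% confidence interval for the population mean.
(108.40, 114.80)

t-interval (σ unknown):
df = n - 1 = 55
t* = 1.297 for 80% confidence

Margin of error = t* · s/√n = 1.297 · 18.49/√56 = 3.20

CI: (108.40, 114.80)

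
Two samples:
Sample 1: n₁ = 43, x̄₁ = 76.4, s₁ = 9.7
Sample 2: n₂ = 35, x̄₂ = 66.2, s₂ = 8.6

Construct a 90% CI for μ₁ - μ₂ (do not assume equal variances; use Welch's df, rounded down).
(6.75, 13.65)

Difference: x̄₁ - x̄₂ = 10.20
SE = √(s₁²/n₁ + s₂²/n₂) = √(9.7²/43 + 8.6²/35) = 2.0740
df = 75.41 → 75 (Welch–Satterthwaite, rounded down)
t* = 1.665

CI: 10.20 ± 1.665 · 2.0740 = 10.20 ± 3.45 = (6.75, 13.65)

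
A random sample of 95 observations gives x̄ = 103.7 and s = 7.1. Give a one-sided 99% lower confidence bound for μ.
μ ≥ 101.98

Lower bound (one-sided):
t* = 2.367 (one-sided for 99%)
Lower bound = x̄ - t* · s/√n = 103.7 - 2.367 · 7.1/√95 = 101.98

We are 99% confident that μ ≥ 101.98.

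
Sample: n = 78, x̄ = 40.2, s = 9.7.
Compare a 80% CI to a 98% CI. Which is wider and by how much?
98% CI is wider by 2.38

df = 77
80% CI: t* = 1.293, (38.78, 41.62), width = 2 · t* · s/√n = 2.84
98% CI: t* = 2.376, (37.59, 42.81), width = 2 · t* · s/√n = 5.22

The 98% CI is wider by 5.22 - 2.84 = 2.38.
Higher confidence requires a wider interval.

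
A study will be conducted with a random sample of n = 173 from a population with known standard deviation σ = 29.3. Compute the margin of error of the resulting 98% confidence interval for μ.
Margin of error = 5.18

Margin of error = z* · σ/√n
= 2.326 · 29.3/√173
= 2.326 · 29.3/13.1529
= 5.18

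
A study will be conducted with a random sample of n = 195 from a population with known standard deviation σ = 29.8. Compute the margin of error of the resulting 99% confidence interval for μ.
Margin of error = 5.50

Margin of error = z* · σ/√n
= 2.576 · 29.8/√195
= 2.576 · 29.8/13.9642
= 5.50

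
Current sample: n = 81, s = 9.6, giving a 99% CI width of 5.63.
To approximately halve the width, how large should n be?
n ≈ 324

CI width ∝ 1/√n
To reduce width by factor 2, need √n to grow by 2 → need 2² = 4 times as many samples.

Current: n = 81, width = 5.63
New: n = 324, width ≈ 2.76

Width reduced by factor of 5.63/2.76 = 2.04.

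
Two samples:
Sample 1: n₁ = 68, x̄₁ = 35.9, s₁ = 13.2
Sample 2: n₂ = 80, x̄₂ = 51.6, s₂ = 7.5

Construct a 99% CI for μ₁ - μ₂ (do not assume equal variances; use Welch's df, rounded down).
(-20.44, -10.96)

Difference: x̄₁ - x̄₂ = -15.70
SE = √(s₁²/n₁ + s₂²/n₂) = √(13.2²/68 + 7.5²/80) = 1.8071
df = 102.28 → 102 (Welch–Satterthwaite, rounded down)
t* = 2.625

CI: -15.70 ± 2.625 · 1.8071 = -15.70 ± 4.74 = (-20.44, -10.96)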